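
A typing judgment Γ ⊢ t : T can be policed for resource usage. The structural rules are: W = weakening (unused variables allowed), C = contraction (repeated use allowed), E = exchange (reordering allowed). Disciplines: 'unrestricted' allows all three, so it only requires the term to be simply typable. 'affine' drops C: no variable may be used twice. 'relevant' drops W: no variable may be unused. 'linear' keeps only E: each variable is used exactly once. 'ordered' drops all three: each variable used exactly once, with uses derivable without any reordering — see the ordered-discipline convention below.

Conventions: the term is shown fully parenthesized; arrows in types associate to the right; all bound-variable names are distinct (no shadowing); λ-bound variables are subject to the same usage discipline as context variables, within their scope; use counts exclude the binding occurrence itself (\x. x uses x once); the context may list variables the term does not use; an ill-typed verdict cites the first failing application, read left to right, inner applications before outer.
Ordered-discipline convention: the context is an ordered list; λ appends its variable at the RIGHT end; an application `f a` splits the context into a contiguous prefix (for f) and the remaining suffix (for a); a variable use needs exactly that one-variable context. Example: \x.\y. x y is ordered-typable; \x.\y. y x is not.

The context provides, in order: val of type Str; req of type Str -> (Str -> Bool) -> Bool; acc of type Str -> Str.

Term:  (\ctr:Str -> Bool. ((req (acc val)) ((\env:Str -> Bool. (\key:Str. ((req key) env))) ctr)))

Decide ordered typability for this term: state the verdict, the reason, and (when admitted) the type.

no — uses contraction: req ×2
variable uses: val ×1; req ×2; acc ×1; ctr (λ-bound) ×1; env (λ-bound) ×1; key (λ-bound) ×1
left-to-right use order: req, acc, val, req, key, env, ctr
typing: well-typed — term : (Str -> Bool) -> Bool
per-discipline verdicts: ordered ✗, linear ✗, affine ✗, relevant ✓, unrestricted ✓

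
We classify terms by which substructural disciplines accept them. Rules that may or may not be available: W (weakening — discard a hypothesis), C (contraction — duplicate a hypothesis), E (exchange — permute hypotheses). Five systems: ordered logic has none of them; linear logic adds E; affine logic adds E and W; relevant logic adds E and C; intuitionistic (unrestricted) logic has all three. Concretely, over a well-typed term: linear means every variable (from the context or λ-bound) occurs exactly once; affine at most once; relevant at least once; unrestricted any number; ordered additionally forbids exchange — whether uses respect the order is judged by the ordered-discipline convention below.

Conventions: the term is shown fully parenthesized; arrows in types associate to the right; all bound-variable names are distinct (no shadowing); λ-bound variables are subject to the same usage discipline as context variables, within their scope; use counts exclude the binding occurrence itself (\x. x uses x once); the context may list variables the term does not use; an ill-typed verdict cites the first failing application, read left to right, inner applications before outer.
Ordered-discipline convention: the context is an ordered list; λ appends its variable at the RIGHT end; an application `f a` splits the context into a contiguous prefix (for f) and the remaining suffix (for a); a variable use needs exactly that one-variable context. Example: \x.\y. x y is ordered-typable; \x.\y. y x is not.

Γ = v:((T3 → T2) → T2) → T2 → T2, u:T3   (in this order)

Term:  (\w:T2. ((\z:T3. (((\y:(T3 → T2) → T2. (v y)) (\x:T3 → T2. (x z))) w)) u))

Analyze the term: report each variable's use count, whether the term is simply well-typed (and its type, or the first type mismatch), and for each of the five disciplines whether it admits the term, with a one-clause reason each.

usage: v=1; u=1; w [bound]=1; z [bound]=1; y [bound]=1; x [bound]=1
use order (left to right): v, y, x, z, w, u
typing: well-typed — term : T2 → T2
ordered ✗ (needs exchange: uses follow v, y, x, z, w, u)
linear ✓ (v, u, w, z, y, x: one use apiece)
affine ✓ (at most one use each (v, u, w, z, y, x))
relevant ✓ (none of v, u, w, z, y, x goes unused)
unrestricted ✓ (typability at T2 → T2 is all that's needed)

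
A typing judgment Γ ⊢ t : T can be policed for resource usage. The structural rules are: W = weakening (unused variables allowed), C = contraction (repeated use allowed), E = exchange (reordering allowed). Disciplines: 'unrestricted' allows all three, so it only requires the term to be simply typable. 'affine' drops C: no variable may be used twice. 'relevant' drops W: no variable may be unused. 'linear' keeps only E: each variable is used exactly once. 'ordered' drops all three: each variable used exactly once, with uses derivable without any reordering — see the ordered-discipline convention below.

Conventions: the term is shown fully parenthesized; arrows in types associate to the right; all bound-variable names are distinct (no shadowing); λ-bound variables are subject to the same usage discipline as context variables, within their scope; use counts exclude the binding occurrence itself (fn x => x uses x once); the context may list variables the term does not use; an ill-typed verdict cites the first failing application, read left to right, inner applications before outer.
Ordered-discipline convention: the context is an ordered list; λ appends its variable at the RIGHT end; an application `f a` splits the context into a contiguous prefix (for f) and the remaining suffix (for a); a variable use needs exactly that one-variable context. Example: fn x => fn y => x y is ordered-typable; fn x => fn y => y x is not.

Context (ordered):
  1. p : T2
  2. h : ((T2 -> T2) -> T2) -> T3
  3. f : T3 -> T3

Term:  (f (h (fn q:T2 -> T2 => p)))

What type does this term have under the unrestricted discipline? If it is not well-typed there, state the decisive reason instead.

term : T3
variable uses: p: 1; h: 1; f: 1; q [bound]: 0
left-to-right use order: f, h, p
typing: the term checks, with type T3
across the five disciplines: ordered ✗ · linear ✗ · affine ✓ · relevant ✗ · unrestricted ✓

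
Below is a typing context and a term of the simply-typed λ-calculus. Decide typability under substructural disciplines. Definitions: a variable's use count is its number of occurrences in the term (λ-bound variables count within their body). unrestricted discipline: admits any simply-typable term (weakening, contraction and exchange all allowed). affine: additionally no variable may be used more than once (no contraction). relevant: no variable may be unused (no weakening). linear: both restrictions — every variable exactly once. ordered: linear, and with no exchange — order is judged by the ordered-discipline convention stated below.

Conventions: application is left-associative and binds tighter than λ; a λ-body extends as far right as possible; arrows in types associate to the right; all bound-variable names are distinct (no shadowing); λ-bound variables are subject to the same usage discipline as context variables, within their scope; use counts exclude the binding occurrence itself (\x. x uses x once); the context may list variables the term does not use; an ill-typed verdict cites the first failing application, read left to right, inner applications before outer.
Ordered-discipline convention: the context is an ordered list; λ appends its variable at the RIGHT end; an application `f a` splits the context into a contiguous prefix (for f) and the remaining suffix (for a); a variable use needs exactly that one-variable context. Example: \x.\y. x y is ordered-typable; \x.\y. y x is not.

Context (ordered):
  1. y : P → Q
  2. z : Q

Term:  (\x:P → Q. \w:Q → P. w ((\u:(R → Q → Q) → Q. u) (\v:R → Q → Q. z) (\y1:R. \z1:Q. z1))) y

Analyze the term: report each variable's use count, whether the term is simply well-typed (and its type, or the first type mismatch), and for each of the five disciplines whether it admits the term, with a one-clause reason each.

use counts: y=1; z=1; x (bound)=0; w (bound)=1; u (bound)=1; v (bound)=0; y1 (bound)=0; z1 (bound)=1
order of uses: w, u, z, z1, y
typing: well-typed at (Q → P) → P
ordered: ✗ — needs weakening: x, v, y1 unused
linear: ✗ — needs weakening: x, v, y1 unused
affine: ✓ — at most one use each (y, z, x, w, u, v, y1, z1)
relevant: ✗ — needs weakening: x, v, y1 unused
unrestricted: ✓ — typability at (Q → P) → P is all that's needed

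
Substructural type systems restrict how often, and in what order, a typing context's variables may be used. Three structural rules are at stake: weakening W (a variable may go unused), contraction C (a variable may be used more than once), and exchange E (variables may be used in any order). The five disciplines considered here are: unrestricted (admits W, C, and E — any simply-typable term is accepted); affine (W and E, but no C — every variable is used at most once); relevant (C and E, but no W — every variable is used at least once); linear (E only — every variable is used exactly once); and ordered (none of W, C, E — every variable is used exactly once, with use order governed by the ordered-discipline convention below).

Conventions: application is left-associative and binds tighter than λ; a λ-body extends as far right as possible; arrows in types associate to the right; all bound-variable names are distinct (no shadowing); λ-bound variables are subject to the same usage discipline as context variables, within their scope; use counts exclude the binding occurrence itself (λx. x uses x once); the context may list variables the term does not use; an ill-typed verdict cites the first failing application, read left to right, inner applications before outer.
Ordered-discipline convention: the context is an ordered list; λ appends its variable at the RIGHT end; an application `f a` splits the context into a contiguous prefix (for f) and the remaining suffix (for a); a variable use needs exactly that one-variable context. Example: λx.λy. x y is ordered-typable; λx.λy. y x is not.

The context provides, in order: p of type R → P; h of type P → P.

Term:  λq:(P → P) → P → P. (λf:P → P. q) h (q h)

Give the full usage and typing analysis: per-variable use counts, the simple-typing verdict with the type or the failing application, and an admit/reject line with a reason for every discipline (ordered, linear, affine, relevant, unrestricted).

use counts: p: 0; h: 2; q (λ-bound): 2; f (λ-bound): 0
order of uses: q, h, q, h
typing: well-typed at ((P → P) → P → P) → P → P
ordered ✗ (repeated use of h ×2, q ×2; p, f left unused)
linear ✗ (repeated use of h ×2, q ×2; p, f left unused)
affine ✗ (repeated use of h ×2, q ×2)
relevant ✗ (p, f left unused)
unrestricted ✓ (simply typable at ((P → P) → P → P) → P → P; W, C, E all held)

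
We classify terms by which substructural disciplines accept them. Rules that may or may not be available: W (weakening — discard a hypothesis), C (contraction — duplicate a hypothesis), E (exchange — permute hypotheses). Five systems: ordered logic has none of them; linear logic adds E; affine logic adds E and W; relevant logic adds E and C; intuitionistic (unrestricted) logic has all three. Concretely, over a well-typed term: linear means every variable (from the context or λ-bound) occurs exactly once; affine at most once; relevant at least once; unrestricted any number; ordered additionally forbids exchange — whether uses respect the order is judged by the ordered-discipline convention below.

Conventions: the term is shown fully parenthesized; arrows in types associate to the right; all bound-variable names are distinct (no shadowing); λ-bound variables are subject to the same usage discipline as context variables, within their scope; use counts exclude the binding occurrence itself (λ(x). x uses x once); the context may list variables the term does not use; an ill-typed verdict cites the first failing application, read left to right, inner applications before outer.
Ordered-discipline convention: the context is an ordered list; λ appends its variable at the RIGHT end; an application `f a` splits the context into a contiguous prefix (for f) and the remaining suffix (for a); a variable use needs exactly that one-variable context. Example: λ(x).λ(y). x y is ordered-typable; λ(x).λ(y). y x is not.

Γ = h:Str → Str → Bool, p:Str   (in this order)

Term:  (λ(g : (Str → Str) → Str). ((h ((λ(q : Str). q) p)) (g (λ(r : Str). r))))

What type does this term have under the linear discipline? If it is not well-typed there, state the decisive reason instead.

term : ((Str → Str) → Str) → Bool
variable uses: h: 1×; p: 1×; g [bound]: 1×; q [bound]: 1×; r [bound]: 1×
left-to-right use order: h, q, p, g, r
typing: ✓ — ((Str → Str) → Str) → Bool
per-discipline verdicts: ordered ✓, linear ✓, affine ✓, relevant ✓, unrestricted ✓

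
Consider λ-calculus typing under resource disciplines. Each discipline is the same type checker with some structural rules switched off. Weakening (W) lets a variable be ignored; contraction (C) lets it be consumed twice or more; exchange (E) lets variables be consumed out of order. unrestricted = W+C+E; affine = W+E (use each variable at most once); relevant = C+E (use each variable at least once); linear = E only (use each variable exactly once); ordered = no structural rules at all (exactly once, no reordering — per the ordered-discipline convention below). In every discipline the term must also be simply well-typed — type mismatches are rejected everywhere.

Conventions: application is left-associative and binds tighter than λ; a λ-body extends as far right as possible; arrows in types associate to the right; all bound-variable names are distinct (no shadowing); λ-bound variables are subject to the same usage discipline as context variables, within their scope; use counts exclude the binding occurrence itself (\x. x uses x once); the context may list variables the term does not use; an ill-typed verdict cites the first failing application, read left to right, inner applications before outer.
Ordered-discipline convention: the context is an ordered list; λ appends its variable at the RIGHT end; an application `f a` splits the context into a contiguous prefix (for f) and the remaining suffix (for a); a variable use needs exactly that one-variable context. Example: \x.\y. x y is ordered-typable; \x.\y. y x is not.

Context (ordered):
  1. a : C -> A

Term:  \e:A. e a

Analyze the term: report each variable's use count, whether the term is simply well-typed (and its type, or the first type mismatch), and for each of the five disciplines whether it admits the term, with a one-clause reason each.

variable uses: a=1; e (bound)=1
left-to-right use order: e, a
typing: ill-typed: can't apply a value of type A
ordered: ✗ — not simply typable
linear: ✗ — fails simple typing
affine: ✗ — a type mismatch blocks all five
relevant: ✗ — the type mismatch rejects it
unrestricted: ✗ — not simply typable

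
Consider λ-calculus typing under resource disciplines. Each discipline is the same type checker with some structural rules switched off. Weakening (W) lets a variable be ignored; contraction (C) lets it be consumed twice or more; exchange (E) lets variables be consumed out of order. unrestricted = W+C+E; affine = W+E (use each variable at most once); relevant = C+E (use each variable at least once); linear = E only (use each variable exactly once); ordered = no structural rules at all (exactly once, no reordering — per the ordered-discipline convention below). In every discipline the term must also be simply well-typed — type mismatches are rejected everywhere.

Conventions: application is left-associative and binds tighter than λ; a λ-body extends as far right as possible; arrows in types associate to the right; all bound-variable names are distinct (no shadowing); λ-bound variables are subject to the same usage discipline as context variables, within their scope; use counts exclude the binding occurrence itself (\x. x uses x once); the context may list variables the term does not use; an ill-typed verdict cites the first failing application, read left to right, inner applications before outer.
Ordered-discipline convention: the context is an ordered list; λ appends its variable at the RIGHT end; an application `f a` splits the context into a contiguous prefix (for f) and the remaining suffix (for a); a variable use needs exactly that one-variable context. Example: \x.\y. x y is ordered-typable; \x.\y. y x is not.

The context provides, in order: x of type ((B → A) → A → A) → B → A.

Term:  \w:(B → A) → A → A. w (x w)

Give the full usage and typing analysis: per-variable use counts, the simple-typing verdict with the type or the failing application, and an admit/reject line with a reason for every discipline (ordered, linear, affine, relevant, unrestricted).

use counts: x: 1×; w [bound]: 2×
use order (left to right): w, x, w
typing: well-typed at ((B → A) → A → A) → A → A
ordered: ✗ — uses contraction: w ×2
linear: ✗ — uses contraction: w ×2
affine: ✗ — uses contraction: w ×2
relevant: ✓ — every one of x, w appears
unrestricted: ✓ — simply typable at ((B → A) → A → A) → A → A; W, C, E all held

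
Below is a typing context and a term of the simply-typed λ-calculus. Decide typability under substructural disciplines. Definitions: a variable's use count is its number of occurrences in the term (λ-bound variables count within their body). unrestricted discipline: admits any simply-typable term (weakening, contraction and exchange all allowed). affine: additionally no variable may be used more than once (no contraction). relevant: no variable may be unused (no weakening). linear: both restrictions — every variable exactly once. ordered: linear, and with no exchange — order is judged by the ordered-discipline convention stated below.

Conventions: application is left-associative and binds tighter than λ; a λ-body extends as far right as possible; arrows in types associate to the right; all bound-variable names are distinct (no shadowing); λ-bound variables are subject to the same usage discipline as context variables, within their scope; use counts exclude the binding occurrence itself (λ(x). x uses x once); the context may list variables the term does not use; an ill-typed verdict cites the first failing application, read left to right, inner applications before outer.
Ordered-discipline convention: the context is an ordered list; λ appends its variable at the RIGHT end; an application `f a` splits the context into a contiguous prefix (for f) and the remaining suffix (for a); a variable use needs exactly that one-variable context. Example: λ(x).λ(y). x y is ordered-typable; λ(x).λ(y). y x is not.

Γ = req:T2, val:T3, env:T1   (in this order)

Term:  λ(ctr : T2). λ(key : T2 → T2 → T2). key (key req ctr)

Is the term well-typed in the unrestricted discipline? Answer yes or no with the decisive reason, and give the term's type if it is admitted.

yes — well-typed at T2 → (T2 → T2 → T2) → T2 → T2; no restrictions here; term : T2 → (T2 → T2 → T2) → T2 → T2
variable uses: req ×1, val ×0, env ×0, ctr [bound] ×1, key [bound] ×2
left-to-right use order: key, key, req, ctr
typing: the term checks, with type T2 → (T2 → T2 → T2) → T2 → T2
per-discipline verdicts: ordered ✗ | linear ✗ | affine ✗ | relevant ✗ | unrestricted ✓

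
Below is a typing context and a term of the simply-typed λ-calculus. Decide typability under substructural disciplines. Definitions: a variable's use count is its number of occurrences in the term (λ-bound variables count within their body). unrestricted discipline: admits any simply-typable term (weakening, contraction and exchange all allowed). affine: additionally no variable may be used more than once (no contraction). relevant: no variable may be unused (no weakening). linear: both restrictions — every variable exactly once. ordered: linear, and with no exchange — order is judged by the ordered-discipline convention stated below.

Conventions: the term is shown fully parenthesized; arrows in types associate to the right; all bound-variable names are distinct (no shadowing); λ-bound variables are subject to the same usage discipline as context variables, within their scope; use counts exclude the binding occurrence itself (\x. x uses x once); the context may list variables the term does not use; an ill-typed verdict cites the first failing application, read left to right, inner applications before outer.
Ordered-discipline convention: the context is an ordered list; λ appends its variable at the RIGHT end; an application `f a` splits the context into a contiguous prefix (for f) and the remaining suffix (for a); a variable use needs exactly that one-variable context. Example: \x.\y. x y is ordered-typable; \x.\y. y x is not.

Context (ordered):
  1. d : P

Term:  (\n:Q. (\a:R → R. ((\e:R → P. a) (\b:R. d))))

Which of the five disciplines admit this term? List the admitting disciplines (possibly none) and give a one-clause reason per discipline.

accepted by: affine, unrestricted
usage: d: 1, n (λ-bound): 0, a (λ-bound): 1, e (λ-bound): 0, b (λ-bound): 0
left-to-right use order: a, d
typing: well-typed at Q → (R → R) → R → R
ordered ✗ (needs weakening: n, e, b unused)
linear ✗ (needs weakening: n, e, b unused)
affine ✓ (none of d, n, a, e, b used more than once)
relevant ✗ (needs weakening: n, e, b unused)
unrestricted ✓ (typability at Q → (R → R) → R → R is all that's needed)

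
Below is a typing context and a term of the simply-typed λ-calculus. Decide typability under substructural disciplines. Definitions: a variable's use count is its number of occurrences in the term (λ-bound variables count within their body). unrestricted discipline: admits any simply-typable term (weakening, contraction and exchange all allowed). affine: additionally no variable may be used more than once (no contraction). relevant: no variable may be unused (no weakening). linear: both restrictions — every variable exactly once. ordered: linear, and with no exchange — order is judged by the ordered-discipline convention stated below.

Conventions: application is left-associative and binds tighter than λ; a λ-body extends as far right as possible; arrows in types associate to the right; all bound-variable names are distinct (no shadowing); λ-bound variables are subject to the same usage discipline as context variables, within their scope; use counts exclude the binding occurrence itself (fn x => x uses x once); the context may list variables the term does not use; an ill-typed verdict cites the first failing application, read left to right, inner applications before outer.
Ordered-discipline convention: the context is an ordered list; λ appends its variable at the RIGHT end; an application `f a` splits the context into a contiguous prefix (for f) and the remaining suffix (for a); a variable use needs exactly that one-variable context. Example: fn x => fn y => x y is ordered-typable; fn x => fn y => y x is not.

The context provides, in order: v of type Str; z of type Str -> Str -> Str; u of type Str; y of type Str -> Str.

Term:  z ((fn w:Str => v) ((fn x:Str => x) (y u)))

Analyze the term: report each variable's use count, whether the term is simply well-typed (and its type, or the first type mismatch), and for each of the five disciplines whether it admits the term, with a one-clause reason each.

usage: v=1, z=1, u=1, y=1, w (λ-bound)=0, x (λ-bound)=1
use order (left to right): z, v, x, y, u
typing: the term checks, with type Str -> Str
ordered ✗ (needs weakening: w unused)
linear ✗ (needs weakening: w unused)
affine ✓ (v, z, u, y, w, x: no repeats, contraction unneeded)
relevant ✗ (needs weakening: w unused)
unrestricted ✓ (typability at Str -> Str is all that's needed)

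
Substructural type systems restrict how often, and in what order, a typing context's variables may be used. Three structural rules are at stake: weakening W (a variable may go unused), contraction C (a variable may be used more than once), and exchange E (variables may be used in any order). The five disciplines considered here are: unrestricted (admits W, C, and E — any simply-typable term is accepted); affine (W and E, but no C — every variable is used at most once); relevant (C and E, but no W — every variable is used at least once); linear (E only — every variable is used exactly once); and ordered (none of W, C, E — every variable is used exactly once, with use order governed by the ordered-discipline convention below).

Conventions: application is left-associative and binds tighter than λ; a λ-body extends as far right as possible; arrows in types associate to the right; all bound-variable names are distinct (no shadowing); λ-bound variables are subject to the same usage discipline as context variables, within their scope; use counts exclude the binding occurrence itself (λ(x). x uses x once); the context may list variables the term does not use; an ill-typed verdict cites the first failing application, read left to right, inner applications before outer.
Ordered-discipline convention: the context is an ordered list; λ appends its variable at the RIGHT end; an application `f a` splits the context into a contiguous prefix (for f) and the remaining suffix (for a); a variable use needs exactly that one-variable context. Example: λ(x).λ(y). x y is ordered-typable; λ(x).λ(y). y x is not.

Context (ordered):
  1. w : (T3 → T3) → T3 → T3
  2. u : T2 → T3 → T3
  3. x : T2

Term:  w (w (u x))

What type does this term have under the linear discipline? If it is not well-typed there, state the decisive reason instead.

not well-typed under linear — uses contraction: w ×2
use counts: w: 2×; u: 1×; x: 1×
use order (left to right): w, w, u, x
typing: ✓ — T3 → T3
per-discipline verdicts: ordered ✗, linear ✗, affine ✗, relevant ✓, unrestricted ✓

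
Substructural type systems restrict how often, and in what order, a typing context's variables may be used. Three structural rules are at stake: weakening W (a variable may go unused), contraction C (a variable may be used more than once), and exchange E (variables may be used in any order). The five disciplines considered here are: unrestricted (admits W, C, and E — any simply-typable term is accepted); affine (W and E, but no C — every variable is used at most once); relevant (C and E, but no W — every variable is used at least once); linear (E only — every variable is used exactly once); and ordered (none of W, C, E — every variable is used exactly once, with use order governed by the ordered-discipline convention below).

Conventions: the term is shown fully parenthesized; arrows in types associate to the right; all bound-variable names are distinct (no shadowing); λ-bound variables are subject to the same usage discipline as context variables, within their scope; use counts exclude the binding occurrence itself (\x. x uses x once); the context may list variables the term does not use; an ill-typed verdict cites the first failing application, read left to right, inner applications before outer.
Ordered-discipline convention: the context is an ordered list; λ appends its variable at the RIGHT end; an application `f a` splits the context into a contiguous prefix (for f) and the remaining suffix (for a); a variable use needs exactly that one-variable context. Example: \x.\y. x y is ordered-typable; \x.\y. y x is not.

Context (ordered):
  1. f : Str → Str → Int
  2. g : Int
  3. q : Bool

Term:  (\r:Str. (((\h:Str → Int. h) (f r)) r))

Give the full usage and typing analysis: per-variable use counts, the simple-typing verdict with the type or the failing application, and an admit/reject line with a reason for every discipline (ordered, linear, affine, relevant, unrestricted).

counts: f ×1; g ×0; q ×0; r [bound] ×2; h [bound] ×1
left-to-right use order: h, f, r, r
typing: the term checks, with type Str → Int
ordered: ✗, repeated use of r ×2; unused: g, q — weakening required
linear: ✗, repeated use of r ×2; unused: g, q — weakening required
affine: ✗, repeated use of r ×2
relevant: ✗, unused: g, q — weakening required
unrestricted: ✓, typability at Str → Int is all that's needed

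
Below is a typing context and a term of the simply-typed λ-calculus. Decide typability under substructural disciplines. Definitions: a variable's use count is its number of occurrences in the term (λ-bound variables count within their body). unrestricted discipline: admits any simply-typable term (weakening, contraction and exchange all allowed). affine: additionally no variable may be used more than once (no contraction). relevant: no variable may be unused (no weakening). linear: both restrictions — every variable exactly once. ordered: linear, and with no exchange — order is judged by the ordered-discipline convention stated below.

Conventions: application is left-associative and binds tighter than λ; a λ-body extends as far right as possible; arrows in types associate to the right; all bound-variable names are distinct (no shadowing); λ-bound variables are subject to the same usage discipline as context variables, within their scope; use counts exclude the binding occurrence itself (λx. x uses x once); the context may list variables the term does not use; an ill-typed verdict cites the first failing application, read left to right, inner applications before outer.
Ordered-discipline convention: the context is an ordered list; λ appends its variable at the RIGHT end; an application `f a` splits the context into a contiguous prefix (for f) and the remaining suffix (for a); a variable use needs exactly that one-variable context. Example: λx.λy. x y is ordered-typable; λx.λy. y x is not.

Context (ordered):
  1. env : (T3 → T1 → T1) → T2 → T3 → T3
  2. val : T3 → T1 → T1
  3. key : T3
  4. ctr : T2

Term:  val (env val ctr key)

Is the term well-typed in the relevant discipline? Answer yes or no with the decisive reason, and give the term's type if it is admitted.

yes — every one of env, val, key, ctr appears; term : T1 → T1
variable uses: env=1; val=2; key=1; ctr=1
uses in reading order: val, env, val, ctr, key
typing: ✓ — T1 → T1
across the five disciplines: ordered ✗ · linear ✗ · affine ✗ · relevant ✓ · unrestricted ✓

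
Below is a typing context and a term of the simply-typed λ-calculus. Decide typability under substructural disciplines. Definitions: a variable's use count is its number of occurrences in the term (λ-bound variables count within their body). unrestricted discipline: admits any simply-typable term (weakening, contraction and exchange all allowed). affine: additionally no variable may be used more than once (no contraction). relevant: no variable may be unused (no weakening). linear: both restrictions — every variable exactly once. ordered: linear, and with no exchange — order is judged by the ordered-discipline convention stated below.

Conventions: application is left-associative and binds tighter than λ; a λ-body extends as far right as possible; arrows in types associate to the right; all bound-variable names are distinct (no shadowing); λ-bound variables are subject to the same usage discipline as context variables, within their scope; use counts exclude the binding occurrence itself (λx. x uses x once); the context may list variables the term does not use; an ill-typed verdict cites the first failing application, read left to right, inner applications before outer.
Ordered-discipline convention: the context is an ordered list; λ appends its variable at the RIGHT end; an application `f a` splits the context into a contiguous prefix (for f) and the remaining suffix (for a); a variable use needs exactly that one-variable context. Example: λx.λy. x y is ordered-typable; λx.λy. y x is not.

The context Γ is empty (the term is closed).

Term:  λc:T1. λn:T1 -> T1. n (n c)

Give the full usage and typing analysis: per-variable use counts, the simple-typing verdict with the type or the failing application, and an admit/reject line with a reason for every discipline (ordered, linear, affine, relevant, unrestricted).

variable uses: c [bound]: 1; n [bound]: 2
left-to-right use order: n, n, c
typing: well-typed at T1 -> (T1 -> T1) -> T1
ordered: ✗ — repeated use of n ×2
linear: ✗ — repeated use of n ×2
affine: ✗ — repeated use of n ×2
relevant: ✓ — every one of c, n appears
unrestricted: ✓ — type-checks (T1 -> (T1 -> T1) -> T1) and nothing is barred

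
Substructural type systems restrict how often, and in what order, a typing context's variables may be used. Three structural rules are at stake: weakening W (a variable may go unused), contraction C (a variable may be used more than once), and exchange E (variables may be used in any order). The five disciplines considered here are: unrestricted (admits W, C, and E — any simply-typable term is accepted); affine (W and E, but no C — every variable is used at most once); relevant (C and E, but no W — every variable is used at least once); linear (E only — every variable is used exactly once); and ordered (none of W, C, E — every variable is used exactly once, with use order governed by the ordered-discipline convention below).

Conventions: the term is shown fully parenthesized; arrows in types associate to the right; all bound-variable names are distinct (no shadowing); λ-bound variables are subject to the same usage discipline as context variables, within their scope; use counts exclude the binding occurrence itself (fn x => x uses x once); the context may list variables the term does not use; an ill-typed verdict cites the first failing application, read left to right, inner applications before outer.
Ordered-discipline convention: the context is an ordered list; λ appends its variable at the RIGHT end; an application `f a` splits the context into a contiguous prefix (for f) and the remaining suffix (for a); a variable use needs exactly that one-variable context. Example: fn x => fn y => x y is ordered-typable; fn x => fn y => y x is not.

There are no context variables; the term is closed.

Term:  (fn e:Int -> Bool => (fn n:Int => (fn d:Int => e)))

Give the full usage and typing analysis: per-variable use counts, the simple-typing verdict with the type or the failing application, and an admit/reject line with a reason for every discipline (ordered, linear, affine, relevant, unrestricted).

variable uses: e (λ-bound): 1, n (λ-bound): 0, d (λ-bound): 0
order of uses: e
typing: well-typed — term : (Int -> Bool) -> Int -> Int -> Int -> Bool
ordered: ✗, n, d never used (weakening)
linear: ✗, n, d never used (weakening)
affine: ✓, no duplicate uses among e, n, d
relevant: ✗, n, d never used (weakening)
unrestricted: ✓, well-typed at (Int -> Bool) -> Int -> Int -> Int -> Bool; no restrictions here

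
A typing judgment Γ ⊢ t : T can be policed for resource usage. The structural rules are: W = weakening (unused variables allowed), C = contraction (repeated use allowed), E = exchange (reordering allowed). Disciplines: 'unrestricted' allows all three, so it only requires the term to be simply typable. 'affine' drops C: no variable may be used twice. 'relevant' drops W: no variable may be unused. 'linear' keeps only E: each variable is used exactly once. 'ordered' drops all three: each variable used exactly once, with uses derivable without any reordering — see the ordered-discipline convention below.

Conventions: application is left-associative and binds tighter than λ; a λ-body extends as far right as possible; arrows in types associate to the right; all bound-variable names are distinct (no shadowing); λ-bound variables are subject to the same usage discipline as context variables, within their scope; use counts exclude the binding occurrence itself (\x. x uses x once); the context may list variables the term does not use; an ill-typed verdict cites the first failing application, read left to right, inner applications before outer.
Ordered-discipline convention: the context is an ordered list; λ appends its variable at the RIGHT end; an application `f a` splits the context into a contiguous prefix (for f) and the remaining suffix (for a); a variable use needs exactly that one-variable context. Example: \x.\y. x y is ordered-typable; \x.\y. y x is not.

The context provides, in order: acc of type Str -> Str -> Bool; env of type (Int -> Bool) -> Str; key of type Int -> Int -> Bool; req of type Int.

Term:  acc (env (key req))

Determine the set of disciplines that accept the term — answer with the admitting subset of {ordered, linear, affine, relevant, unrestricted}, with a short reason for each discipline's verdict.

admitted by: ordered, linear, affine, relevant, unrestricted
counts: acc=1; env=1; key=1; req=1
use order (left to right): acc, env, key, req
typing: well-typed — term : Str -> Bool
ordered: ✓ — acc, env, key, req once each; derivable with no W/C/E
linear: ✓ — exactly-once usage across acc, env, key, req
affine: ✓ — none of acc, env, key, req used more than once
relevant: ✓ — at least one use each (acc, env, key, req)
unrestricted: ✓ — type-checks (Str -> Bool) and nothing is barred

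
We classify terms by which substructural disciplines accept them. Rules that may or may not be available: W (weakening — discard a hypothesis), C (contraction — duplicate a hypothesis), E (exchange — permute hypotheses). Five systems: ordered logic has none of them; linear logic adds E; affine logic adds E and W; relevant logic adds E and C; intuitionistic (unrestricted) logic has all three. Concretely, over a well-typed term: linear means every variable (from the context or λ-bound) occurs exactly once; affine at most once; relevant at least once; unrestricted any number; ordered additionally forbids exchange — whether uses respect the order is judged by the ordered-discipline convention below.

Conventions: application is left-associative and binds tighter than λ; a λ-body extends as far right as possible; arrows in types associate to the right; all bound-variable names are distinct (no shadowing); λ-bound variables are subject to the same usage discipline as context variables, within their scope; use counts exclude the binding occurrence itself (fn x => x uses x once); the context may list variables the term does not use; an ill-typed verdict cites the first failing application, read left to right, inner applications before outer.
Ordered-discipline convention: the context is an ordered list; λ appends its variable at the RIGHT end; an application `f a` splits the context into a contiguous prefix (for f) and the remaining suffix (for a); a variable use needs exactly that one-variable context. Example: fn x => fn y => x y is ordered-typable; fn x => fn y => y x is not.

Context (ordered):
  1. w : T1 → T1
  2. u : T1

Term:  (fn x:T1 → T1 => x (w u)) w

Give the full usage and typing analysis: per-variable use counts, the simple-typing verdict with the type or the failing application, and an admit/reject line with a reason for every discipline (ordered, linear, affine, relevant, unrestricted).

counts: w=2; u=1; x (λ-bound)=1
left-to-right use order: x, w, u, w
typing: well-typed — term : T1
ordered ✗ (w ×2 used more than once (contraction))
linear ✗ (w ×2 used more than once (contraction))
affine ✗ (w ×2 used more than once (contraction))
relevant ✓ (w, u, x: all used, weakening unneeded)
unrestricted ✓ (simply typable at T1; W, C, E all held)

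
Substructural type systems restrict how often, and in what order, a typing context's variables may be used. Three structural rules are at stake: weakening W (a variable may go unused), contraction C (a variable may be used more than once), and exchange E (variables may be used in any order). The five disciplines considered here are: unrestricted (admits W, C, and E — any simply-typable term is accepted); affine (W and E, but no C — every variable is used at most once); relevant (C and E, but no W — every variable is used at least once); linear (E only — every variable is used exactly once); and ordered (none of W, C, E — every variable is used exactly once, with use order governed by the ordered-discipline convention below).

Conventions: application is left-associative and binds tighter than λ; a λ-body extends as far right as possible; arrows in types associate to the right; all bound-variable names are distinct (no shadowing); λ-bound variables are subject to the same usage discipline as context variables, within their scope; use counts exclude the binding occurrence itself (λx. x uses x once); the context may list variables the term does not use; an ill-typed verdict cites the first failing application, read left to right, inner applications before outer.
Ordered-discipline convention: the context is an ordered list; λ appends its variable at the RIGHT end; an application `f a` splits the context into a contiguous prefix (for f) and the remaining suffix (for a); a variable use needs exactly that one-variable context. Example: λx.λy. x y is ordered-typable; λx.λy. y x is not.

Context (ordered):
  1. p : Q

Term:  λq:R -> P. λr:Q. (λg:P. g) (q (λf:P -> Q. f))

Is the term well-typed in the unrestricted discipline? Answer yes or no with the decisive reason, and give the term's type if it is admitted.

no — fails simple typing
counts: p: 0×; q [bound]: 1×; r [bound]: 0×; g [bound]: 1×; f [bound]: 1×
order of uses: g, q, f
typing: ill-typed: argument of type (P -> Q) -> P -> Q where R is required
across the five disciplines: ordered ✗ | linear ✗ | affine ✗ | relevant ✗ | unrestricted ✗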